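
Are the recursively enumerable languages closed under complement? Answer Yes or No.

No

If both L and its complement were r.e., running the two recognisers in parallel would decide L, so L would be recursive; but there are r.e. languages that are not recursive (e.g. the halting problem), and their complements are therefore not r.e.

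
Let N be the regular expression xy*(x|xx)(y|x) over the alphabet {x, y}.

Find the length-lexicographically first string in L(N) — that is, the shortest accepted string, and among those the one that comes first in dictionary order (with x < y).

xxx

By inspection of the expression, no string of length less than 3 matches, and xxx is the lexicographically first match of length 3.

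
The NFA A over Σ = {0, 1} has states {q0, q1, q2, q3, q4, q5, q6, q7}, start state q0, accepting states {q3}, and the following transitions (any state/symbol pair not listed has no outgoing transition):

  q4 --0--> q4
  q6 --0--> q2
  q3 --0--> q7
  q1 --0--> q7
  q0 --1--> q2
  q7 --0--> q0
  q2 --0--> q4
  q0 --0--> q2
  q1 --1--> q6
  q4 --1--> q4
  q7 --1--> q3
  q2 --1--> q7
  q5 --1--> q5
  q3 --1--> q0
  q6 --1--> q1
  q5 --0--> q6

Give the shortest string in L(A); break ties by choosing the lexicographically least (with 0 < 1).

A breadth-first search from q0 reaches an accepting state first via the path q0 → q2 → q7 → q3 on input 011.
No string of length < 3 is accepted (BFS exhausts all shorter strings without reaching an accepting state), and 011 is the lexicographically least accepting string of length 3.

011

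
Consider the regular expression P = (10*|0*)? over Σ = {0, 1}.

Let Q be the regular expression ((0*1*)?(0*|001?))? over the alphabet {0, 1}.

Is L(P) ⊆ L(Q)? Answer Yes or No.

Yes

Converting the expression P to a DFA (subset construction, then merging equivalent states) gives the minimal DFA with states {p0, p1, p2}, start state p0, accepting states {p0, p1} and transitions p0: 0→p1, 1→p1; p1: 0→p1, 1→p2; p2: 0→p2, 1→p2.
Converting the expression Q to a DFA (subset construction, then merging equivalent states) gives the minimal DFA with states {q0, q1, q2, q3, q4, q5, q6}, start state q0, accepting states {q0, q1, q2, q3, q5, q6} and transitions q0: 0→q0, 1→q1; q1: 0→q2, 1→q1; q2: 0→q3, 1→q4; q3: 0→q5, 1→q6; q4: 0→q4, 1→q4; q5: 0→q5, 1→q4; q6: 0→q4, 1→q4.
Exploring the product automaton P × Q from the start pair (p0, q0), following both machines on each input symbol, reaches 12 state pairs: (p0, q0), (p1, q0), (p1, q1), (p2, q1), (p1, q2), (p2, q2), (p1, q3), (p2, q4), (p2, q3), (p1, q5), (p2, q6), (p2, q5).
P accepts in {p0, p1} and Q accepts in {q0, q1, q2, q3, q5, q6}. The reachable pairs whose P-component is accepting are (p0, q0), (p1, q0), (p1, q1), (p1, q2), (p1, q3), (p1, q5); in each of them the Q-component is accepting too, so the product for L(P) \ L(Q) (P-component accepting, Q-component rejecting) has no reachable accepting pair and the difference is empty.
Hence every string in L(P) is also in L(Q).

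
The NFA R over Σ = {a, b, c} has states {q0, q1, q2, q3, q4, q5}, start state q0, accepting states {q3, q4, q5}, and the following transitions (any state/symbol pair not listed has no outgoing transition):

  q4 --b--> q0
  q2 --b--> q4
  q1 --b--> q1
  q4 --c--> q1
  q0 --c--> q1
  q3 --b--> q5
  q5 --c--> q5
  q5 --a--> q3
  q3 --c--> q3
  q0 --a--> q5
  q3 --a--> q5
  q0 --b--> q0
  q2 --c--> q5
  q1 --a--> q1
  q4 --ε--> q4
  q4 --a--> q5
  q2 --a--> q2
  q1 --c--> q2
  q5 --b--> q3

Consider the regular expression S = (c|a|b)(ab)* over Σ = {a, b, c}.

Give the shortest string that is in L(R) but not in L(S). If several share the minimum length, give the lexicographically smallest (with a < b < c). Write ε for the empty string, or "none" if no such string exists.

The string aa is accepted by R but not by S.
No shorter string lies in the difference, and aa is the lexicographically first length-2 string in L(R) \ L(S).

aa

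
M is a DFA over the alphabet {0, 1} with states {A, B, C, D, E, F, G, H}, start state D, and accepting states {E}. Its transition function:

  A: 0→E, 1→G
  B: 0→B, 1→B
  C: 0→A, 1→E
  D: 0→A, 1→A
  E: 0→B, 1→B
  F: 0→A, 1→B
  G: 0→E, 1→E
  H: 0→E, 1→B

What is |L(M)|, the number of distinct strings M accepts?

6

The useful subgraph on states {A, D, E, G} is acyclic, so L(M) is finite; the longest accepting path visits 4 useful states, giving maximum string length 3.
Counting accepting paths from D by length: 2 of length 2, 4 of length 3. Total 6.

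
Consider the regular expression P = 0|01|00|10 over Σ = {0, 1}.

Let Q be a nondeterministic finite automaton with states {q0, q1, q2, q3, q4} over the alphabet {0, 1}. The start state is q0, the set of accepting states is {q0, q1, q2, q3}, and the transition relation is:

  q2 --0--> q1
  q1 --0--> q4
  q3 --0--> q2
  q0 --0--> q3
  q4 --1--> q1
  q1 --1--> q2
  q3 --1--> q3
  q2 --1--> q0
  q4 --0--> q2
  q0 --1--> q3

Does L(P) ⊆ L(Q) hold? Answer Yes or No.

Converting the expression P to a DFA (subset construction, then merging equivalent states) gives the minimal DFA with states {p0, p1, p2, p3, p4}, start state p0, accepting states {p1, p3} and transitions p0: 0→p1, 1→p2; p1: 0→p3, 1→p3; p2: 0→p3, 1→p4; p3: 0→p4, 1→p4; p4: 0→p4, 1→p4.
Exploring the product automaton P × Q from the start pair (p0, q0), following both machines on each input symbol, reaches 10 state pairs: (p0, q0), (p1, q3), (p2, q3), (p3, q2), (p3, q3), (p4, q3), (p4, q1), (p4, q0), (p4, q2), (p4, q4).
P accepts in {p1, p3} and Q accepts in {q0, q1, q2, q3}. The reachable pairs whose P-component is accepting are (p1, q3), (p3, q2), (p3, q3); in each of them the Q-component is accepting too, so the product for L(P) \ L(Q) (P-component accepting, Q-component rejecting) has no reachable accepting pair and the difference is empty.
Hence every string in L(P) is also in L(Q).

Yes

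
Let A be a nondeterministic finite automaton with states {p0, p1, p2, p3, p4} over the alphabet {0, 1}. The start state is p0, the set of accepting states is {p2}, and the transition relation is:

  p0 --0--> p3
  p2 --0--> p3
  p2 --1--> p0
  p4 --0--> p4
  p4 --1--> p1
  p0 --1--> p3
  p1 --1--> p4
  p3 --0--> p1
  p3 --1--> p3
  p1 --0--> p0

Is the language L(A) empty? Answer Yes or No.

Yes

The states reachable from the start state are {p0, p1, p3, p4}.
None of the accepting states {p2} is reachable, so no string is accepted and L(A) = ∅.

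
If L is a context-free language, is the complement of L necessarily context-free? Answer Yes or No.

No

CFLs are closed under union, so if they were also closed under complement they would be closed under intersection by De Morgan (L₁ ∩ L₂ is the complement of the union of the complements). But {aⁿbⁿcᵐ} ∩ {aᵐbⁿcⁿ} = {aⁿbⁿcⁿ} is not context-free although both operands are.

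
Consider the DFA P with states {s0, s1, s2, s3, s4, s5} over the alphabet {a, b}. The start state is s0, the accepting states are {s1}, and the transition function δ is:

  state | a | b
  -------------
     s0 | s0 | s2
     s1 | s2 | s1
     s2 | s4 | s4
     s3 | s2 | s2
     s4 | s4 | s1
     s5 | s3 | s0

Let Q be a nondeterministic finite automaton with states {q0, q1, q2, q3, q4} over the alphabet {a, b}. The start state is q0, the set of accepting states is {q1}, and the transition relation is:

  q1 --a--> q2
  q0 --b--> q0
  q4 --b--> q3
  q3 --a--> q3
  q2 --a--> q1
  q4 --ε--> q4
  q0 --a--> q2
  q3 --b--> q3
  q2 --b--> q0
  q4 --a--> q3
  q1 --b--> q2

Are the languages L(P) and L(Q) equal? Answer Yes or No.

The string bab is accepted by P but rejected by Q.
So L(P) ≠ L(Q).

No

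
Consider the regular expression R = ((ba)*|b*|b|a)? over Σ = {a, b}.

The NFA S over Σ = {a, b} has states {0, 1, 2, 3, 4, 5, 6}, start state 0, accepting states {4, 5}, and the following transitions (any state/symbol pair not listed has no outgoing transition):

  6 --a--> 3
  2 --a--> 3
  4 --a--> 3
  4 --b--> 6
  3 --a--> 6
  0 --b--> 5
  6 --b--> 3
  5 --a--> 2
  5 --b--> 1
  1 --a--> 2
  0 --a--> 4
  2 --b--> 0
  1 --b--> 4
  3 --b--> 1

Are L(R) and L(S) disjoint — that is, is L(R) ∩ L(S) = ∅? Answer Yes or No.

No

The string a is accepted by both R and S.
Hence L(R) ∩ L(S) ≠ ∅.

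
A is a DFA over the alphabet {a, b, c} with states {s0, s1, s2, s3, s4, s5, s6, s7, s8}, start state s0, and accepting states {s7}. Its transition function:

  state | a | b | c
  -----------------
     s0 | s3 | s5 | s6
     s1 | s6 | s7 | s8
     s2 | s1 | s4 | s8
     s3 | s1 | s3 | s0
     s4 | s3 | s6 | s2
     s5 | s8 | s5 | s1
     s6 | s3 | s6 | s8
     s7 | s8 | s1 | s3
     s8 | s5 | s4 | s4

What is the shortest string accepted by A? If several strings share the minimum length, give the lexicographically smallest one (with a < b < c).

A breadth-first search from s0 reaches an accepting state first via the path s0 → s3 → s1 → s7 on input aab.
No string of length < 3 is accepted (BFS exhausts all shorter strings without reaching an accepting state), and aab is the lexicographically least accepting string of length 3.

aab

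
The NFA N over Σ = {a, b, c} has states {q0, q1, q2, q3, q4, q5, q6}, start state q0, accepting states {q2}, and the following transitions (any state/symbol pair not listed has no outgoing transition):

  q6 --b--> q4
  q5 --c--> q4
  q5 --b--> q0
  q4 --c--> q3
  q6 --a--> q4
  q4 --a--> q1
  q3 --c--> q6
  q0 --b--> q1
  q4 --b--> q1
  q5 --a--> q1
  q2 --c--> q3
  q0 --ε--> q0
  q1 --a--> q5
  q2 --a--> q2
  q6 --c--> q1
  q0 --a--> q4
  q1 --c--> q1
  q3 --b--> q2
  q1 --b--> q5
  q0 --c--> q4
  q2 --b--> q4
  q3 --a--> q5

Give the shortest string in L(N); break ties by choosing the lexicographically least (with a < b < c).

acb

A breadth-first search from q0 reaches an accepting state first via the path q0 → q4 → q3 → q2 on input acb.
No string of length < 3 is accepted (BFS exhausts all shorter strings without reaching an accepting state), and acb is the lexicographically least accepting string of length 3.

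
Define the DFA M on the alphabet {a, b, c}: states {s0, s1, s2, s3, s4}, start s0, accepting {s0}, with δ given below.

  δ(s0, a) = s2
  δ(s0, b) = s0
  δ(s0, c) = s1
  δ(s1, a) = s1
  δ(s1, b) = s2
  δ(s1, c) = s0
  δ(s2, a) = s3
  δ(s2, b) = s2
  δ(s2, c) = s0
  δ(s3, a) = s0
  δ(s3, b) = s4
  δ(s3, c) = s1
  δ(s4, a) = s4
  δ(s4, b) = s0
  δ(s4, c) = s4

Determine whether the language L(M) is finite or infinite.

State s0 is reachable from the start and can reach an accepting state, and it lies on the cycle s0 → s0.
Traversing that cycle any number of times yields accepted strings of unbounded length, so the language is infinite.

infinite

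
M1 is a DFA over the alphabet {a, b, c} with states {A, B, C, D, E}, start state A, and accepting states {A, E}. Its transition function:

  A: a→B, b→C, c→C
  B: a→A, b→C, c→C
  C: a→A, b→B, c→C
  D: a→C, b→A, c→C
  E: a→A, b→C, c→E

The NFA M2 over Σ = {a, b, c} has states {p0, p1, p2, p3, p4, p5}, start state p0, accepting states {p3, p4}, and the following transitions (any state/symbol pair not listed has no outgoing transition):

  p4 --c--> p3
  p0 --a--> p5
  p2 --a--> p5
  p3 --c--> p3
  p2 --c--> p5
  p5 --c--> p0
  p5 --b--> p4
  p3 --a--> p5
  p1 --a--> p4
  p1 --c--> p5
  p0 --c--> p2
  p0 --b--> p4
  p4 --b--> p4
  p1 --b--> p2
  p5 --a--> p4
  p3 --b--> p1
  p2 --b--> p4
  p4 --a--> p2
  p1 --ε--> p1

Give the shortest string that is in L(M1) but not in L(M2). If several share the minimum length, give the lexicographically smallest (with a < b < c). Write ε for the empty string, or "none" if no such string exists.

ε

The empty string ε is accepted by M1 but not by M2.
Since ε is the unique shortest string, it is the required witness.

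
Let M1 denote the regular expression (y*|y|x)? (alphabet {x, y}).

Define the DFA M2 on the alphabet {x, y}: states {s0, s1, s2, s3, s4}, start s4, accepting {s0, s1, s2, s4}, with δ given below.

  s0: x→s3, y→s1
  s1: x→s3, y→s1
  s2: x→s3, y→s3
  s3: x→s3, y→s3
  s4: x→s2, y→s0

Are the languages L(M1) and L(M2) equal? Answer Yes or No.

Converting the expression M1 to a DFA (subset construction, then merging equivalent states) gives the minimal DFA with states {r0, r1, r2, r3}, start state r0, accepting states {r0, r1, r2} and transitions r0: x→r1, y→r2; r1: x→r3, y→r3; r2: x→r3, y→r2; r3: x→r3, y→r3.
Exploring the product automaton M1 × M2 from the start pair (r0, s4), following both machines on each input symbol, reaches 5 state pairs: (r0, s4), (r1, s2), (r2, s0), (r3, s3), (r2, s1).
M1 accepts in {r0, r1, r2} and M2 accepts in {s0, s1, s2, s4}. In every reachable pair the two components are either both accepting — (r0, s4), (r1, s2), (r2, s0), (r2, s1) — or both non-accepting, so no string is accepted by exactly one of the machines: L(M1) \ L(M2) and L(M2) \ L(M1) are both empty.
Hence every string is accepted by M1 iff it is accepted by M2, and the two languages coincide.

Yes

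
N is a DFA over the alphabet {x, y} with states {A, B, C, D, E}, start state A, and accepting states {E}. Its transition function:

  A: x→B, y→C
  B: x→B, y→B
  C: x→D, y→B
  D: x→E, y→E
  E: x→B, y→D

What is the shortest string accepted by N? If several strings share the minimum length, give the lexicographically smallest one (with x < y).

A breadth-first search from A reaches an accepting state first via the path A → C → D → E on input yxx.
No string of length < 3 is accepted (BFS exhausts all shorter strings without reaching an accepting state), and yxx is the lexicographically least accepting string of length 3.

yxx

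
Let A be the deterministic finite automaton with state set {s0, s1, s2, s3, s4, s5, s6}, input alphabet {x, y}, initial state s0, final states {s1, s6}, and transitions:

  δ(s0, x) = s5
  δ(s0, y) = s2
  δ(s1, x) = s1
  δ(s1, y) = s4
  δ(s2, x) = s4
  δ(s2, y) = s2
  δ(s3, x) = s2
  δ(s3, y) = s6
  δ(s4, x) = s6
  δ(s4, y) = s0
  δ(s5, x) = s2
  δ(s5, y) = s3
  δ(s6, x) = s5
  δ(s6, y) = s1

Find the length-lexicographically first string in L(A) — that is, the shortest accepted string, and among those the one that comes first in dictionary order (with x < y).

A breadth-first search from s0 reaches an accepting state first via the path s0 → s5 → s3 → s6 on input xyy.
No string of length < 3 is accepted (BFS exhausts all shorter strings without reaching an accepting state), and xyy is the lexicographically least accepting string of length 3.

xyy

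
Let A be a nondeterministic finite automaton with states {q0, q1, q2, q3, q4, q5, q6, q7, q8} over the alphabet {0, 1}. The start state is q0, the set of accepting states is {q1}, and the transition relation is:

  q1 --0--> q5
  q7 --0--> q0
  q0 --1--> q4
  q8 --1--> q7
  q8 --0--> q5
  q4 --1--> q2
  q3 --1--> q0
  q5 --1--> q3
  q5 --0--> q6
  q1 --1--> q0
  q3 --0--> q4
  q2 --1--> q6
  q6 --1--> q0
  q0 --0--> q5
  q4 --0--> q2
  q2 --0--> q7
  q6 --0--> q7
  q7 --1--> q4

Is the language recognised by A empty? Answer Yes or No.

The states reachable from the start state are {q0, q2, q3, q4, q5, q6, q7}.
None of the accepting states {q1} is reachable, so no string is accepted and L(A) = ∅.

Yes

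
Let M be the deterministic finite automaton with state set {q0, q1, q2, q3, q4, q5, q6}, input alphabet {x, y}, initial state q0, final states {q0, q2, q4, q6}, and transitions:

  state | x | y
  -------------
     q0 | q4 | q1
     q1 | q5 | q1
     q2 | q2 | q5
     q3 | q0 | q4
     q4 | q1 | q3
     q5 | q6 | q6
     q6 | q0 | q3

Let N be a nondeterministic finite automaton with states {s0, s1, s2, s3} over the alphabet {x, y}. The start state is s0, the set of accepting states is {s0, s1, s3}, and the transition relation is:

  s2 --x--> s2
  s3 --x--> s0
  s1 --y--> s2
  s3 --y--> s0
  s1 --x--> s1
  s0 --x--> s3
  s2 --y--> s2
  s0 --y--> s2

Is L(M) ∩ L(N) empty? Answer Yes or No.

The empty string ε is accepted by both M and N.
Hence L(M) ∩ L(N) ≠ ∅.

No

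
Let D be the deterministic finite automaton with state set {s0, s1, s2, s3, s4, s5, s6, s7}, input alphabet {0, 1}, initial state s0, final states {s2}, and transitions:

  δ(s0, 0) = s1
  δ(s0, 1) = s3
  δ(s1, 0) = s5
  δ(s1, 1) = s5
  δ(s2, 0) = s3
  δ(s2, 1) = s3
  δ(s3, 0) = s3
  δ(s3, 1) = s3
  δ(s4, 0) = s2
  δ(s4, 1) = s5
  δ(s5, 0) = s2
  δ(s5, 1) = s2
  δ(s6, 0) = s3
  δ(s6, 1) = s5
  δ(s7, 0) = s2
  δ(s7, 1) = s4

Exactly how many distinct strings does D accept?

4

The useful subgraph on states {s0, s1, s2, s5} is acyclic, so L(D) is finite; the longest accepting path visits 4 useful states, giving maximum string length 3.
Counting accepting paths from s0 by length: 4 of length 3. Total 4.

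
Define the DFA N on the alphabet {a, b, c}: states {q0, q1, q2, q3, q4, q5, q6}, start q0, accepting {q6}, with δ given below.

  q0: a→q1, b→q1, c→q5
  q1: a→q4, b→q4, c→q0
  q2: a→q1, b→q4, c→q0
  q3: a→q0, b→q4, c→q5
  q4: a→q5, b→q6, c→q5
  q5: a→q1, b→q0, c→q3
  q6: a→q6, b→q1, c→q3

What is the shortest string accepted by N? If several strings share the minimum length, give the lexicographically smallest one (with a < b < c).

aab

A breadth-first search from q0 reaches an accepting state first via the path q0 → q1 → q4 → q6 on input aab.
No string of length < 3 is accepted (BFS exhausts all shorter strings without reaching an accepting state), and aab is the lexicographically least accepting string of length 3.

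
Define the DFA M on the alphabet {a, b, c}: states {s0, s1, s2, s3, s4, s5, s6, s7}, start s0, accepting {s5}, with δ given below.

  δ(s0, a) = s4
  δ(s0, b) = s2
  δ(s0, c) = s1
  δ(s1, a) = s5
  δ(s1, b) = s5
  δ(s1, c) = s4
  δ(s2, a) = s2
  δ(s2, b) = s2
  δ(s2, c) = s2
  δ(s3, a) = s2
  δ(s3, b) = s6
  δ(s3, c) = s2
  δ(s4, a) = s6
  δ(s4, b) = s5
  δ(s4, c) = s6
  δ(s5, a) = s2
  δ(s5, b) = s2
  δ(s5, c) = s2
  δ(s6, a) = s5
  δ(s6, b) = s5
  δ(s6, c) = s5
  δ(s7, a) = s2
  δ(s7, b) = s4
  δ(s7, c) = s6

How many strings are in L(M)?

The useful subgraph on states {s0, s1, s4, s5, s6} is acyclic, so L(M) is finite; the longest accepting path visits 5 useful states, giving maximum string length 4.
Counting accepting paths from s0 by length: 3 of length 2, 7 of length 3, 6 of length 4. Total 16.

16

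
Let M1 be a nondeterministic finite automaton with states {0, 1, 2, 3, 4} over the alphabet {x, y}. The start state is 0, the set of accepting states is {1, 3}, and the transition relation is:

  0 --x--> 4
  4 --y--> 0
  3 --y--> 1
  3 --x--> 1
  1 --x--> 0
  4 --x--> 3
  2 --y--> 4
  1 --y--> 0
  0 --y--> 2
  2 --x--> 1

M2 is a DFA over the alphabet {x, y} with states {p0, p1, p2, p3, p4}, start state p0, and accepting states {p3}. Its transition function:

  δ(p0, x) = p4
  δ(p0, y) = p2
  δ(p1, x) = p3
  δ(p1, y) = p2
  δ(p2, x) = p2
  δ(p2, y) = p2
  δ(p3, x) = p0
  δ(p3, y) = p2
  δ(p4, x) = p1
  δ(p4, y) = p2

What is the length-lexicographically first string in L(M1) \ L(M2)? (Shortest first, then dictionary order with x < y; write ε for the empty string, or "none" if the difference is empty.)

xx

The string xx is accepted by M1 but not by M2.
No shorter string lies in the difference, and xx is the lexicographically first length-2 string in L(M1) \ L(M2).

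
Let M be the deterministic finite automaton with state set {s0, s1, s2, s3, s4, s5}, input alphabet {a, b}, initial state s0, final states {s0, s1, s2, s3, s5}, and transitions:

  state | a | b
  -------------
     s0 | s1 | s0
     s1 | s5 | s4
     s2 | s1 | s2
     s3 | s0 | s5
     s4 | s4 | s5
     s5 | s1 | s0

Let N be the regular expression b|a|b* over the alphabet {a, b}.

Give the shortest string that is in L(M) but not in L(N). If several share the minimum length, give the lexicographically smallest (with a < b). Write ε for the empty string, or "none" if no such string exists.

The string aa is accepted by M but not by N.
No shorter string lies in the difference, and aa is the lexicographically first length-2 string in L(M) \ L(N).

aa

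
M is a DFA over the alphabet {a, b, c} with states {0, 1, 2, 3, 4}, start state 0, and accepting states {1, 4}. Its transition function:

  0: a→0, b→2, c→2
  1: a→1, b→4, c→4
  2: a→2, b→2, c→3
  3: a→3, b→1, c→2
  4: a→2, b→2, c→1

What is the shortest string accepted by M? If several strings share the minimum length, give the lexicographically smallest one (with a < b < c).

bcb

A breadth-first search from 0 reaches an accepting state first via the path 0 → 2 → 3 → 1 on input bcb.
No string of length < 3 is accepted (BFS exhausts all shorter strings without reaching an accepting state), and bcb is the lexicographically least accepting string of length 3.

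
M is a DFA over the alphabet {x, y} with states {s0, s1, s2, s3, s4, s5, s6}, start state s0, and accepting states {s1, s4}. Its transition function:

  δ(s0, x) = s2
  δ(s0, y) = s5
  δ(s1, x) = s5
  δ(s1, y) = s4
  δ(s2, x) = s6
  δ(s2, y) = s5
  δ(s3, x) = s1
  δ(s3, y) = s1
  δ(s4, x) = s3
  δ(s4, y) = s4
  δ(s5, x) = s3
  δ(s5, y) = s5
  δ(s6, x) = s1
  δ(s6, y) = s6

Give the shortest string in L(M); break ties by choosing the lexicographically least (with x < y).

A breadth-first search from s0 reaches an accepting state first via the path s0 → s2 → s6 → s1 on input xxx.
No string of length < 3 is accepted (BFS exhausts all shorter strings without reaching an accepting state), and xxx is the lexicographically least accepting string of length 3.

xxx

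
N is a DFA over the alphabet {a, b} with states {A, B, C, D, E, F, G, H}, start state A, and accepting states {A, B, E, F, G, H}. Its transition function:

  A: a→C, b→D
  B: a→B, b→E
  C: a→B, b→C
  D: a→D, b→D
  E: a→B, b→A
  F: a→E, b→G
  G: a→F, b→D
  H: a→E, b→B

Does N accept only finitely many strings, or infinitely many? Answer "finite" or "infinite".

infinite

State B is reachable from the start and can reach an accepting state, and it lies on the cycle B → B.
Traversing that cycle any number of times yields accepted strings of unbounded length, so the language is infinite.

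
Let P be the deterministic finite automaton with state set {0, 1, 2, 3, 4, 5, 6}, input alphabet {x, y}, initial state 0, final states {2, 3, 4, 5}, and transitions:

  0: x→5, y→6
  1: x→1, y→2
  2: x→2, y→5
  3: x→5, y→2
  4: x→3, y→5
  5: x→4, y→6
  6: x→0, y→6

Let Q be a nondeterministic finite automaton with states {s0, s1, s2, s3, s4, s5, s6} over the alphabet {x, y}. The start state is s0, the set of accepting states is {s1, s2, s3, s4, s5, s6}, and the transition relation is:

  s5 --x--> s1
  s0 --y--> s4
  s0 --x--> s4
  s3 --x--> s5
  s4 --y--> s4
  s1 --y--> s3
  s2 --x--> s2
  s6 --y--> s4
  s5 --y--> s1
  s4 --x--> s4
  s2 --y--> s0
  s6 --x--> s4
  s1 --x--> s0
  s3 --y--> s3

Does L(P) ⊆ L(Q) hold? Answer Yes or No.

Exploring the product automaton P × Q from the start pair (0, s0), following both machines on each input symbol, reaches 7 state pairs: (0, s0), (5, s4), (6, s4), (4, s4), (0, s4), (3, s4), (2, s4).
P accepts in {2, 3, 4, 5} and Q accepts in {s1, s2, s3, s4, s5, s6}. The reachable pairs whose P-component is accepting are (5, s4), (4, s4), (3, s4), (2, s4); in each of them the Q-component is accepting too, so the product for L(P) \ L(Q) (P-component accepting, Q-component rejecting) has no reachable accepting pair and the difference is empty.
Hence every string in L(P) is also in L(Q).

Yes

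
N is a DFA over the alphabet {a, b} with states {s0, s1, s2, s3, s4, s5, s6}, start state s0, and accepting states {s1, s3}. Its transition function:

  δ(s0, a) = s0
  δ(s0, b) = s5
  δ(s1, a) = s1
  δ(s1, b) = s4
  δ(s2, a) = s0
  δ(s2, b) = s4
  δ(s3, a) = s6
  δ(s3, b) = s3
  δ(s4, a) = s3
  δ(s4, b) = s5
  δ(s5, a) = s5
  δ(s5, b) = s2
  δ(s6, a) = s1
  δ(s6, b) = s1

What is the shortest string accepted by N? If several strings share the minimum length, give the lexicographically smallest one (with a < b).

bbba

A breadth-first search from s0 reaches an accepting state first via the path s0 → s5 → s2 → s4 → s3 on input bbba.
No string of length < 4 is accepted (BFS exhausts all shorter strings without reaching an accepting state), and bbba is the lexicographically least accepting string of length 4.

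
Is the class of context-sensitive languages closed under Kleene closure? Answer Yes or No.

Yes

An LBA guesses a factorisation of the input into blocks (marking block boundaries on a second track) and verifies each block with the LBA for L; this uses no space beyond the input, so L* is context-sensitive.
So the context-sensitive languages are closed under Kleene star.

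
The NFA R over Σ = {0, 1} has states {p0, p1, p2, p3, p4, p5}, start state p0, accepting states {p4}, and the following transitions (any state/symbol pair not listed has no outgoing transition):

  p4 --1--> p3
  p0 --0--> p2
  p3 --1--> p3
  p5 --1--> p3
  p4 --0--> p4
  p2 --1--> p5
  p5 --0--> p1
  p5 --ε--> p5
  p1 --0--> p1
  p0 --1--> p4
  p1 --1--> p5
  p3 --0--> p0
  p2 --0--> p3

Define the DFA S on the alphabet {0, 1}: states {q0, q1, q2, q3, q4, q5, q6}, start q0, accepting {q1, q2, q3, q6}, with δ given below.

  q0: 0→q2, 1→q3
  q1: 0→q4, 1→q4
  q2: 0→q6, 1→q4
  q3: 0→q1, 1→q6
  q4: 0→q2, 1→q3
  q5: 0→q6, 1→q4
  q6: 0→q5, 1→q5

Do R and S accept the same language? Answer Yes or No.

The string 100 is accepted by R but rejected by S.
So L(R) ≠ L(S).

No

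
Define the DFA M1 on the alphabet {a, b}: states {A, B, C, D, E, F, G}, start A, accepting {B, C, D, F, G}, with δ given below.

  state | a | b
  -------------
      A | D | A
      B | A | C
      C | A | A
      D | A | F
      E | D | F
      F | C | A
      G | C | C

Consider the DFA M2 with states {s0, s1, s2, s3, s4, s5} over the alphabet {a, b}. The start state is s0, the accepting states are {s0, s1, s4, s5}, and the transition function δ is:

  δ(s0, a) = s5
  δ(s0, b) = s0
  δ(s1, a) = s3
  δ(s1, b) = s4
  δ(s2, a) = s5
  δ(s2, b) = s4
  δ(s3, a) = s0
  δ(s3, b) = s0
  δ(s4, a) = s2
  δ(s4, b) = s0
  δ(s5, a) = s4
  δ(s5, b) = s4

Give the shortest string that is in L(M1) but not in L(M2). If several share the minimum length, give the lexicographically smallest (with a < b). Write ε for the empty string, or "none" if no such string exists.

The string aaa is accepted by M1 but not by M2.
No shorter string lies in the difference, and aaa is the lexicographically first length-3 string in L(M1) \ L(M2).

aaa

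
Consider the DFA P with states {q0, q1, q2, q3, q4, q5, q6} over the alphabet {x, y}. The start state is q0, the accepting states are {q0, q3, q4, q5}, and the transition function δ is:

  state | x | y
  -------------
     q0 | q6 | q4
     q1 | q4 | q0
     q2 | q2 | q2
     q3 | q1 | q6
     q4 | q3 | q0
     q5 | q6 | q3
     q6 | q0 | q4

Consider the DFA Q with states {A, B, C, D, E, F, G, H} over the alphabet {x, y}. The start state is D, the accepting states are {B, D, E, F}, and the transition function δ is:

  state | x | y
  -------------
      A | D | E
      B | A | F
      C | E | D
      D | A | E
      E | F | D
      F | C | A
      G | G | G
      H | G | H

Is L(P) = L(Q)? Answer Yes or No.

Yes

Exploring the product automaton P × Q from the start pair (q0, D), following both machines on each input symbol, reaches 5 state pairs: (q0, D), (q6, A), (q4, E), (q3, F), (q1, C).
P accepts in {q0, q3, q4, q5} and Q accepts in {B, D, E, F}. In every reachable pair the two components are either both accepting — (q0, D), (q4, E), (q3, F) — or both non-accepting, so no string is accepted by exactly one of the machines: L(P) \ L(Q) and L(Q) \ L(P) are both empty.
Hence every string is accepted by P iff it is accepted by Q, and the two languages coincide.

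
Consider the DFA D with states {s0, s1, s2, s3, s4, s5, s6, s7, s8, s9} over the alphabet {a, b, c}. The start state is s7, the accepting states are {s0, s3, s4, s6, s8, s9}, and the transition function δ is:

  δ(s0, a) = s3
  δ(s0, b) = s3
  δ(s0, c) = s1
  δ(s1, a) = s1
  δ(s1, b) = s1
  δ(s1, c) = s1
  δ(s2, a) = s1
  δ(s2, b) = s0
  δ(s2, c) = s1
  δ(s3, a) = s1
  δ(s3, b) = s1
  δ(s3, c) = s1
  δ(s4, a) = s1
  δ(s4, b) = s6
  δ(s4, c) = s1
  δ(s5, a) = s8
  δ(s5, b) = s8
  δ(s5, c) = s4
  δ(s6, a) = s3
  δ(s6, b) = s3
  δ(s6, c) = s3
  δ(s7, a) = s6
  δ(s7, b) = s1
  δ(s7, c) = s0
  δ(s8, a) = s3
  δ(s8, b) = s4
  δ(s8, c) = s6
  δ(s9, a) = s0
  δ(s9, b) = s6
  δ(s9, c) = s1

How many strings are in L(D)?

7

The useful subgraph on states {s0, s3, s6, s7} is acyclic, so L(D) is finite; the longest accepting path visits 3 useful states, giving maximum string length 2.
Counting accepting paths from s7 by length: 2 of length 1, 5 of length 2. Total 7.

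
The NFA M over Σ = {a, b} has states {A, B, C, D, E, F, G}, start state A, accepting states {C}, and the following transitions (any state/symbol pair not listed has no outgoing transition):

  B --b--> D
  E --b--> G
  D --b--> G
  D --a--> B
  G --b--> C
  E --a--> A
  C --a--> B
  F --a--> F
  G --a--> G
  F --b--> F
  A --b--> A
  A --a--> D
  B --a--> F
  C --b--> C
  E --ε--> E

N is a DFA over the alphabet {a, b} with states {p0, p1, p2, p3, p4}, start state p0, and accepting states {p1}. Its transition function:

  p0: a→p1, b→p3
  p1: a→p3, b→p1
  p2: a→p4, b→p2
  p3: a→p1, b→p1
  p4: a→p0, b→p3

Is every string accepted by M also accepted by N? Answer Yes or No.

Exploring the product automaton M × N from the start pair (A, p0), following both machines on each input symbol, reaches 12 state pairs: (A, p0), (D, p1), (A, p3), (B, p3), (G, p1), (A, p1), (F, p1), (G, p3), (C, p1), (D, p3), (F, p3), (B, p1).
M accepts in {C} and N accepts in {p1}. The reachable pairs whose M-component is accepting are (C, p1); in each of them the N-component is accepting too, so the product for L(M) \ L(N) (M-component accepting, N-component rejecting) has no reachable accepting pair and the difference is empty.
Hence every string in L(M) is also in L(N).

Yes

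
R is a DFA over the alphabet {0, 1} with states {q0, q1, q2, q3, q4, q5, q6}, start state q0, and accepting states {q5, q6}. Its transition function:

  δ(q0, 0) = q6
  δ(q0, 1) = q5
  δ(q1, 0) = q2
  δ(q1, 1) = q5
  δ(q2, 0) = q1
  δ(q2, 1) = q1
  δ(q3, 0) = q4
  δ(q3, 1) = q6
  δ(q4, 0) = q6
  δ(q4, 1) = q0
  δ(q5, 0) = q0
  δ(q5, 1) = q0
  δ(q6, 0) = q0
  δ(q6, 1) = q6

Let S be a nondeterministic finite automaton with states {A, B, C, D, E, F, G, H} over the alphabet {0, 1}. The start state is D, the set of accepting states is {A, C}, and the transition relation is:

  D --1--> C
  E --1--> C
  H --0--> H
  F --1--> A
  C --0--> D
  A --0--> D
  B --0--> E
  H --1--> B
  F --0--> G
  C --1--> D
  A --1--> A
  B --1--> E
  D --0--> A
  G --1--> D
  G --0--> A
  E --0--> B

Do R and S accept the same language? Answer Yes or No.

Yes

Exploring the product automaton R × S from the start pair (q0, D), following both machines on each input symbol, reaches 3 state pairs: (q0, D), (q6, A), (q5, C).
R accepts in {q5, q6} and S accepts in {A, C}. In every reachable pair the two components are either both accepting — (q6, A), (q5, C) — or both non-accepting, so no string is accepted by exactly one of the machines: L(R) \ L(S) and L(S) \ L(R) are both empty.
Hence every string is accepted by R iff it is accepted by S, and the two languages coincide.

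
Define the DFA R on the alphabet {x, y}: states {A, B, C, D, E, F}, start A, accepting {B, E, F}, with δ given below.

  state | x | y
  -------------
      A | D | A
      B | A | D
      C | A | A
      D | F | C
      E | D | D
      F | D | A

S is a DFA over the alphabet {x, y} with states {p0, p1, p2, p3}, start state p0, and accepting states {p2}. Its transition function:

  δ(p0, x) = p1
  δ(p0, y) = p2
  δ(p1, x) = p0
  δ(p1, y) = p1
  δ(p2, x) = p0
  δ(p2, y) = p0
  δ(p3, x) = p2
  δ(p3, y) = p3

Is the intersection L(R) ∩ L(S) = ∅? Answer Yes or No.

Yes

Exploring the product automaton R × S from the start pair (A, p0), following both machines on each input symbol, reaches 9 state pairs: (A, p0), (D, p1), (A, p2), (F, p0), (C, p1), (D, p0), (A, p1), (F, p1), (C, p2).
R accepts in {B, E, F} and S accepts in {p2}; no reachable pair has both components accepting, so no string drives both machines to acceptance simultaneously and L(R) ∩ L(S) = ∅.
So no string is accepted by both, and the intersection is empty.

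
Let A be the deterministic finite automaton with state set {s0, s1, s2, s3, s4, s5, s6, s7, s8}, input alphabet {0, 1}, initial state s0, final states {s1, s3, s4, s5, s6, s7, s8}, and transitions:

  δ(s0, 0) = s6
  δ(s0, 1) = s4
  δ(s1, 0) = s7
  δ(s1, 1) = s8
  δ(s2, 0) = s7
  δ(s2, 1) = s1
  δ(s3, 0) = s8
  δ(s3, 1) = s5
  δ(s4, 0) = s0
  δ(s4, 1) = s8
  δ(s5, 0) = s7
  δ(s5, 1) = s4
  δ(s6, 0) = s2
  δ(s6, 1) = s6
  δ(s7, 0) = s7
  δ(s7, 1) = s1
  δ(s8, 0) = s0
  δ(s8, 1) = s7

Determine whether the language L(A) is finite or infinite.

infinite

State s0 is reachable from the start and can reach an accepting state, and it lies on the cycle s0 → s4 → s0.
Traversing that cycle any number of times yields accepted strings of unbounded length, so the language is infinite.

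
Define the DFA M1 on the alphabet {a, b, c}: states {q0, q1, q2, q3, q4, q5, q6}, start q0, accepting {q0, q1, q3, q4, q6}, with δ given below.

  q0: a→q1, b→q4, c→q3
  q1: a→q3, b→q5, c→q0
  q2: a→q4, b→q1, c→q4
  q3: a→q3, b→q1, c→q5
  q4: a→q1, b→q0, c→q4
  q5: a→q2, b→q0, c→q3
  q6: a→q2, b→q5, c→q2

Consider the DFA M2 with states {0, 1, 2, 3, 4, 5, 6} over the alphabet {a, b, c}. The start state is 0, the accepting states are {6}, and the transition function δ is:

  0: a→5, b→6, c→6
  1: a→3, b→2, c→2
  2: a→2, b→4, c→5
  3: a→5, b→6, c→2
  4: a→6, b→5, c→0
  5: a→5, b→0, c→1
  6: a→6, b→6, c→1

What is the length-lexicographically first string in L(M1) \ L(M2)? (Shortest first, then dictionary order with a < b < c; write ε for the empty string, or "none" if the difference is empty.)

ε

The empty string ε is accepted by M1 but not by M2.
Since ε is the unique shortest string, it is the required witness.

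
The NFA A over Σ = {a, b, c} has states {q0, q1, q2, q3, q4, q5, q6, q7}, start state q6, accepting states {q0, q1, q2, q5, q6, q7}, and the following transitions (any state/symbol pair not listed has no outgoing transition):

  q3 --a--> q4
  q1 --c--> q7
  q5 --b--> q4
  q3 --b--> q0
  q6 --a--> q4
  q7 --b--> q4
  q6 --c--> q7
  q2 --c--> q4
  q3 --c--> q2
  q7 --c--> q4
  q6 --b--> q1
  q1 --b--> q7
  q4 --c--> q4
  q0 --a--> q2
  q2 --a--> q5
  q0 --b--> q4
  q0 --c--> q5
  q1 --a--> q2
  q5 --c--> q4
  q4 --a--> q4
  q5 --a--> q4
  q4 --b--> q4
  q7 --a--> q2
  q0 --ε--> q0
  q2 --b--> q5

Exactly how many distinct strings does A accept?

The useful subgraph on states {q1, q2, q5, q6, q7} is acyclic, so L(A) is finite; the longest accepting path visits 5 useful states, giving maximum string length 4.
Counting accepting paths from q6 by length: 1 of length 0, 2 of length 1, 4 of length 2, 6 of length 3, 4 of length 4. Total 17.

17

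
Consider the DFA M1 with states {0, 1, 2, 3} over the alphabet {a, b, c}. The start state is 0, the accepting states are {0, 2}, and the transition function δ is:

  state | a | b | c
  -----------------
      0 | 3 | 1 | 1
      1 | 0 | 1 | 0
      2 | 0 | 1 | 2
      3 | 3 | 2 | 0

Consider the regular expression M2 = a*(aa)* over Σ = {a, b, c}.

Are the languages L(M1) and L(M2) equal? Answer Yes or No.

No

The string ab is accepted by M1 but rejected by M2.
So L(M1) ≠ L(M2).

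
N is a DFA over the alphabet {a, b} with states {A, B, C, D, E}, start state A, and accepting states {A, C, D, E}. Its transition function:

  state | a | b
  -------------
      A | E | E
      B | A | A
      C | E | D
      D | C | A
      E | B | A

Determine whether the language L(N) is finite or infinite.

infinite

State A is reachable from the start and can reach an accepting state, and it lies on the cycle A → E → A.
Traversing that cycle any number of times yields accepted strings of unbounded length, so the language is infinite.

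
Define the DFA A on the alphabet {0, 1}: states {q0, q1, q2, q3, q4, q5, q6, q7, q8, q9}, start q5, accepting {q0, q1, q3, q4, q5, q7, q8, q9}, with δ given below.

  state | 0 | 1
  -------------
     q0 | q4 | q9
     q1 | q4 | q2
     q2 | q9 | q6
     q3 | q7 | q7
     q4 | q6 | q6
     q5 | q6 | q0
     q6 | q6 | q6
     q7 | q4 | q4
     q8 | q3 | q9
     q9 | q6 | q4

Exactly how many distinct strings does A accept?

5

The useful subgraph on states {q0, q4, q5, q9} is acyclic, so L(A) is finite; the longest accepting path visits 4 useful states, giving maximum string length 3.
Counting accepting paths from q5 by length: 1 of length 0, 1 of length 1, 2 of length 2, 1 of length 3. Total 5.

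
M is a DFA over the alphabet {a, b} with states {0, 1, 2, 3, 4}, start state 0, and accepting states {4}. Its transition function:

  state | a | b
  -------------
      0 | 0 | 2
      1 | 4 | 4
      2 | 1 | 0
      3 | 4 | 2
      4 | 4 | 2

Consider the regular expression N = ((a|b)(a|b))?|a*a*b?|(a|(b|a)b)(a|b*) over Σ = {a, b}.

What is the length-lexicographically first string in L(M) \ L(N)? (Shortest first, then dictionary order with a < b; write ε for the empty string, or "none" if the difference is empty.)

The string baa is accepted by M but not by N.
No shorter string lies in the difference, and baa is the lexicographically first length-3 string in L(M) \ L(N).

baa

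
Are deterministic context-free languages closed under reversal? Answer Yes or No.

No

L = {c bⁿaⁿ : n≥0} ∪ {d b²ⁿaⁿ : n≥0} is a DCFL: the first symbol tells a deterministic PDA whether to pop one or two b's per a. Its reversal Lᴿ = {aⁿbⁿ c : n≥0} ∪ {aⁿb²ⁿ d : n≥0} is not. DCFLs are closed under right quotient by regular languages, and Lᴿ/{c, d} = {aⁿbⁿ : n≥0} ∪ {aⁿb²ⁿ : n≥0} — the standard context-free language accepted by no deterministic PDA (intuitively the machine would have to commit to a b-to-a ratio before the distinguishing marker arrives; formally, a DPDA for it would have a single run on aⁿb²ⁿ, accepting after the prefix aⁿbⁿ and accepting again after n more b's; an ordinary PDA that simulates it on a's and b's and, at any moment when it is accepting, may switch to reading only a fresh letter e while feeding each e to the simulation as a b, would accept aⁱbʲeᵏ (k≥1) exactly when both aⁱbʲ and aⁱbʲ⁺ᵏ are in the language, i.e. its language intersected with the regular set a*b*e⁺ would be exactly {aⁿbⁿeⁿ : n≥1} — impossible, since context-free languages are closed under intersection with regular sets and {aⁿbⁿeⁿ} is not context-free). So Lᴿ cannot be a DCFL.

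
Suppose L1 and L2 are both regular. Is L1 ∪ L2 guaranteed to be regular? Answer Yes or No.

Yes

Given DFAs for L₁ and L₂, run them in parallel: the product automaton on Q₁ × Q₂ that accepts when either component is accepting recognises L₁ ∪ L₂ (equivalently, R₁ | R₂ is a regular expression for it).
So the regular languages are closed under union.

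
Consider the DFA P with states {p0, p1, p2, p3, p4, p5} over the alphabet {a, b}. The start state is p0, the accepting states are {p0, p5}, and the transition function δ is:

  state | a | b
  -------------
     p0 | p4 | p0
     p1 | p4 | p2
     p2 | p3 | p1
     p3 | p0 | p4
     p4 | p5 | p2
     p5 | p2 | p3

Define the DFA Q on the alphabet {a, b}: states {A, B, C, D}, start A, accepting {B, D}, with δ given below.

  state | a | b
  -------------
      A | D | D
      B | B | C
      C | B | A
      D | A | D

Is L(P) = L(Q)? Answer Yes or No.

The empty string ε is accepted by P but rejected by Q.
So L(P) ≠ L(Q).

No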